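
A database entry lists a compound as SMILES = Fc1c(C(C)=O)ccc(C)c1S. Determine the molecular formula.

Walk through each heavy atom and fill implicit hydrogens from standard valence (C 4, N 3, O 2, S 2, halogen 1); for lowercase aromatic atoms, an aromatic c carries 1 H when it has two neighbours and 0 H with three, and aromatic n carries 0 H:
  atom 1: F (halogen, monovalent) → 0 H
  atom 2: aromatic c, 3 neighbours → 0 H
  atom 3: aromatic c, 3 neighbours → 0 H
  atom 4: C, bond orders sum to 4 (valence 4) → 0 H
  atom 5: C, bond orders sum to 1 (valence 4) → 3 H
  atom 6: O, bond orders sum to 2 (valence 2) → 0 H
  atom 7: aromatic c, 2 neighbours → 1 H
  atom 8: aromatic c, 2 neighbours → 1 H
  atom 9: aromatic c, 3 neighbours → 0 H
  atom 10: C, bond orders sum to 1 (valence 4) → 3 H
  atom 11: aromatic c, 3 neighbours → 0 H
  atom 12: S, bond orders sum to 1 (valence 2) → 1 H
Totals → C:9, H:9, F:1, O:1, S:1.
In Hill order: C9H9FOS.

C9H9FOS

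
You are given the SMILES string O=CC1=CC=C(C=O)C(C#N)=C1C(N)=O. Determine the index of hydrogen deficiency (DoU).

9

Molecular formula: C10H6N2O3.
DoU = (2C + 2 + N − H − X) / 2, where X is the halogen count and O/S are ignored.
    = (2·10 + 2 + 2 − 6 − 0) / 2 = 18 / 2 = 9.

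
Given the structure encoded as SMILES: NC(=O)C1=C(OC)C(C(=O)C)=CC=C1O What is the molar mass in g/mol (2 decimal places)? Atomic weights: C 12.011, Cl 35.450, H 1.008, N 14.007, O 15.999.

First, the molecular formula is C10H11NO4 (counting implicit H from valence).
  C: 10 × 12.011 = 120.110
  H: 11 × 1.008 = 11.088
  N: 1 × 14.007 = 14.007
  O: 4 × 15.999 = 63.996
Sum: 10×12.011 + 11×1.008 + 1×14.007 + 4×15.999 = 209.201 → 209.20 g/mol.

209.20 g/mol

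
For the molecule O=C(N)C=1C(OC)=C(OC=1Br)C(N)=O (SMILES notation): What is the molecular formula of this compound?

C7H7BrN2O4

Walk through each heavy atom and fill implicit hydrogens from standard valence (C 4, N 3, O 2, S 2, halogen 1):
  atom 1: O, bond orders sum to 2 (valence 2) → 0 H
  atom 2: C, bond orders sum to 4 (valence 4) → 0 H
  atom 3: N, bond orders sum to 1 (valence 3) → 2 H
  atom 4: C, bond orders sum to 4 (valence 4) → 0 H
  atom 5: C, bond orders sum to 4 (valence 4) → 0 H
  atom 6: O, bond orders sum to 2 (valence 2) → 0 H
  atom 7: C, bond orders sum to 1 (valence 4) → 3 H
  atom 8: C, bond orders sum to 4 (valence 4) → 0 H
  atom 9: O, bond orders sum to 2 (valence 2) → 0 H
  atom 10: C, bond orders sum to 4 (valence 4) → 0 H
  atom 11: Br (halogen, monovalent) → 0 H
  atom 12: C, bond orders sum to 4 (valence 4) → 0 H
  atom 13: N, bond orders sum to 1 (valence 3) → 2 H
  atom 14: O, bond orders sum to 2 (valence 2) → 0 H
Totals → C:7, H:7, Br:1, N:2, O:4.
In Hill order: C7H7BrN2O4.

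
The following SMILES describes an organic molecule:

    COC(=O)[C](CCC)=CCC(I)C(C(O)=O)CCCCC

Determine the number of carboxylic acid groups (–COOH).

The carboxylic acid motif appears at heavy-atom position 14 in the SMILES.
Other groups present: 1 alkene, 1 ester.
Carboxylic acid count: 1.

1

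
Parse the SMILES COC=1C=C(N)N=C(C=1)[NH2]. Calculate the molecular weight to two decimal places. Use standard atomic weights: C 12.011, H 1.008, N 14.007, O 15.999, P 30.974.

First, the molecular formula is C6H9N3O (counting implicit H from valence).
  C: 6 × 12.011 = 72.066
  H: 9 × 1.008 = 9.072
  N: 3 × 14.007 = 42.021
  O: 1 × 15.999 = 15.999
Sum: 6×12.011 + 9×1.008 + 3×14.007 + 1×15.999 = 139.158 → 139.16 g/mol.

139.16 g/mol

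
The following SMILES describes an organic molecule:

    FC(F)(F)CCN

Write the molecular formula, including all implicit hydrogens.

Walk through each heavy atom and fill implicit hydrogens from standard valence (C 4, N 3, O 2, S 2, halogen 1):
  atom 1: F (halogen, monovalent) → 0 H
  atom 2: C, bond orders sum to 4 (valence 4) → 0 H
  atom 3: F (halogen, monovalent) → 0 H
  atom 4: F (halogen, monovalent) → 0 H
  atom 5: C, bond orders sum to 2 (valence 4) → 2 H
  atom 6: C, bond orders sum to 2 (valence 4) → 2 H
  atom 7: N, bond orders sum to 1 (valence 3) → 2 H
Totals → C:3, H:6, F:3, N:1.
In Hill order: C3H6F3N.

C3H6F3N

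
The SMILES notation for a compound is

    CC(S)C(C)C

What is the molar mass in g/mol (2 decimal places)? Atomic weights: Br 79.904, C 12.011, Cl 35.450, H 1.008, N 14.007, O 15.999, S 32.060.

104.21 g/mol

First, the molecular formula is C5H12S (counting implicit H from valence).
  C: 5 × 12.011 = 60.055
  H: 12 × 1.008 = 12.096
  S: 1 × 32.060 = 32.060
Sum: 5×12.011 + 12×1.008 + 1×32.060 = 104.211 → 104.21 g/mol.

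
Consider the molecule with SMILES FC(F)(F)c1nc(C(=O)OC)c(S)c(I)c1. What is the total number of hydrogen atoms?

Walk through each heavy atom and fill implicit hydrogens from standard valence (C 4, N 3, O 2, S 2, halogen 1); for lowercase aromatic atoms, an aromatic c carries 1 H when it has two neighbours and 0 H with three, and aromatic n carries 0 H:
  atom 1: F (halogen, monovalent) → 0 H
  atom 2: C, bond orders sum to 4 (valence 4) → 0 H
  atom 3: F (halogen, monovalent) → 0 H
  atom 4: F (halogen, monovalent) → 0 H
  atom 5: aromatic c, 3 neighbours → 0 H
  atom 6: aromatic n, 2 neighbours → 0 H
  atom 7: aromatic c, 3 neighbours → 0 H
  atom 8: C, bond orders sum to 4 (valence 4) → 0 H
  atom 9: O, bond orders sum to 2 (valence 2) → 0 H
  atom 10: O, bond orders sum to 2 (valence 2) → 0 H
  atom 11: C, bond orders sum to 1 (valence 4) → 3 H
  atom 12: aromatic c, 3 neighbours → 0 H
  atom 13: S, bond orders sum to 1 (valence 2) → 1 H
  atom 14: aromatic c, 3 neighbours → 0 H
  atom 15: I (halogen, monovalent) → 0 H
  atom 16: aromatic c, 2 neighbours → 1 H
Total hydrogens: 5.

5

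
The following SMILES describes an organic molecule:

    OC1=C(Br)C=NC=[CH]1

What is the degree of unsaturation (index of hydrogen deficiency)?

4

Molecular formula: C5H4BrNO.
DoU = (2C + 2 + N − H − X) / 2, where X is the halogen count and O/S are ignored.
    = (2·5 + 2 + 1 − 4 − 1) / 2 = 8 / 2 = 4.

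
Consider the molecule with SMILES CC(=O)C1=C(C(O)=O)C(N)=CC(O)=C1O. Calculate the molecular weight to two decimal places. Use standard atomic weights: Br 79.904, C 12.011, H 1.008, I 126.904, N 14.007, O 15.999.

First, the molecular formula is C9H9NO5 (counting implicit H from valence).
  C: 9 × 12.011 = 108.099
  H: 9 × 1.008 = 9.072
  N: 1 × 14.007 = 14.007
  O: 5 × 15.999 = 79.995
Sum: 9×12.011 + 9×1.008 + 1×14.007 + 5×15.999 = 211.173 → 211.17 g/mol.

211.17 g/mol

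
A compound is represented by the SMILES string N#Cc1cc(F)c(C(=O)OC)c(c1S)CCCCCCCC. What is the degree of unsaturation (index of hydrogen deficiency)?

Molecular formula: C17H22FNO2S.
DoU = (2C + 2 + N − H − X) / 2, where X is the halogen count and O/S are ignored.
    = (2·17 + 2 + 1 − 22 − 1) / 2 = 14 / 2 = 7.

7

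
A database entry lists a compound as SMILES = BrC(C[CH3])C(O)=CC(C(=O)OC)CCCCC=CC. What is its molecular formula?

C15H25BrO3

Walk through each heavy atom and fill implicit hydrogens from standard valence (C 4, N 3, O 2, S 2, halogen 1):
  atom 1: Br (halogen, monovalent) → 0 H
  atom 2: C, bond orders sum to 3 (valence 4) → 1 H
  atom 3: C, bond orders sum to 2 (valence 4) → 2 H
  atom 4: C with explicit H count 3
  atom 5: C, bond orders sum to 4 (valence 4) → 0 H
  atom 6: O, bond orders sum to 1 (valence 2) → 1 H
  atom 7: C, bond orders sum to 3 (valence 4) → 1 H
  atom 8: C, bond orders sum to 3 (valence 4) → 1 H
  atom 9: C, bond orders sum to 4 (valence 4) → 0 H
  atom 10: O, bond orders sum to 2 (valence 2) → 0 H
  atom 11: O, bond orders sum to 2 (valence 2) → 0 H
  atom 12: C, bond orders sum to 1 (valence 4) → 3 H
  atom 13: C, bond orders sum to 2 (valence 4) → 2 H
  atom 14: C, bond orders sum to 2 (valence 4) → 2 H
  atom 15: C, bond orders sum to 2 (valence 4) → 2 H
  atom 16: C, bond orders sum to 2 (valence 4) → 2 H
  atom 17: C, bond orders sum to 3 (valence 4) → 1 H
  atom 18: C, bond orders sum to 3 (valence 4) → 1 H
  atom 19: C, bond orders sum to 1 (valence 4) → 3 H
Totals → C:15, H:25, Br:1, O:3.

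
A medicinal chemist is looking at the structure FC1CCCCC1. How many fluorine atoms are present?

Scan the SMILES for F atoms (remember two-letter symbols like Cl and Br are single atoms).
Fluorine count: 1.

1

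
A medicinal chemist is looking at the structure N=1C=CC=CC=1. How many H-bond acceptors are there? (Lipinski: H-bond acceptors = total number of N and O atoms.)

1

N atoms: 1; O atoms: 0.
Lipinski HBA = 1 + 0 = 1.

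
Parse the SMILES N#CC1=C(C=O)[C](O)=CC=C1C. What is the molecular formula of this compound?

C9H7NO2

Walk through each heavy atom and fill implicit hydrogens from standard valence (C 4, N 3, O 2, S 2, halogen 1):
  atom 1: N, bond orders sum to 3 (valence 3) → 0 H
  atom 2: C, bond orders sum to 4 (valence 4) → 0 H
  atom 3: C, bond orders sum to 4 (valence 4) → 0 H
  atom 4: C, bond orders sum to 4 (valence 4) → 0 H
  atom 5: C, bond orders sum to 3 (valence 4) → 1 H
  atom 6: O, bond orders sum to 2 (valence 2) → 0 H
  atom 7: C with explicit H count 0
  atom 8: O, bond orders sum to 1 (valence 2) → 1 H
  atom 9: C, bond orders sum to 3 (valence 4) → 1 H
  atom 10: C, bond orders sum to 3 (valence 4) → 1 H
  atom 11: C, bond orders sum to 4 (valence 4) → 0 H
  atom 12: C, bond orders sum to 1 (valence 4) → 3 H
Totals → C:9, H:7, N:1, O:2.
In Hill order: C9H7NO2.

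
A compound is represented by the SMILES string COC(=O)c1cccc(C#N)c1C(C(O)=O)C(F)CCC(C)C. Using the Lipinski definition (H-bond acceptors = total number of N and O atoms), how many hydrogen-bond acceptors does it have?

N atoms: 1; O atoms: 4.
Lipinski HBA = 1 + 4 = 5.

5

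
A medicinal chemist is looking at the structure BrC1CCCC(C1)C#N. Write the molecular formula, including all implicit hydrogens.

C7H10BrN

Walk through each heavy atom and fill implicit hydrogens from standard valence (C 4, N 3, O 2, S 2, halogen 1):
  atom 1: Br (halogen, monovalent) → 0 H
  atom 2: C, bond orders sum to 3 (valence 4) → 1 H
  atom 3: C, bond orders sum to 2 (valence 4) → 2 H
  atom 4: C, bond orders sum to 2 (valence 4) → 2 H
  atom 5: C, bond orders sum to 2 (valence 4) → 2 H
  atom 6: C, bond orders sum to 3 (valence 4) → 1 H
  atom 7: C, bond orders sum to 2 (valence 4) → 2 H
  atom 8: C, bond orders sum to 4 (valence 4) → 0 H
  atom 9: N, bond orders sum to 3 (valence 3) → 0 H
Totals → C:7, H:10, Br:1, N:1.
In Hill order: C7H10BrN.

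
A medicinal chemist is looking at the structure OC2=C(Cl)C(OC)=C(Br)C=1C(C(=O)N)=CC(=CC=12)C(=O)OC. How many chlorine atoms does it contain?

1

Scan the SMILES for Cl atoms (remember two-letter symbols like Cl and Br are single atoms).
Chlorine count: 1.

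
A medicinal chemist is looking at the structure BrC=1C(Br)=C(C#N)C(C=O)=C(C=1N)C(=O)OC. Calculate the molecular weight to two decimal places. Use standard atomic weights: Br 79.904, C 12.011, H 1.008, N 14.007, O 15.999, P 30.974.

361.98 g/mol

First, the molecular formula is C10H6Br2N2O3 (counting implicit H from valence).
  Br: 2 × 79.904 = 159.808
  C: 10 × 12.011 = 120.110
  H: 6 × 1.008 = 6.048
  N: 2 × 14.007 = 28.014
  O: 3 × 15.999 = 47.997
Sum: 2×79.904 + 10×12.011 + 6×1.008 + 2×14.007 + 3×15.999 = 361.977 → 361.98 g/mol.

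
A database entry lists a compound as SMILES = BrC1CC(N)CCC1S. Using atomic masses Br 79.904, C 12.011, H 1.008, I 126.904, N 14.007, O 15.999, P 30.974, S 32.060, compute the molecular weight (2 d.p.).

First, the molecular formula is C6H12BrNS (counting implicit H from valence).
  Br: 1 × 79.904 = 79.904
  C: 6 × 12.011 = 72.066
  H: 12 × 1.008 = 12.096
  N: 1 × 14.007 = 14.007
  S: 1 × 32.060 = 32.060
Sum: 1×79.904 + 6×12.011 + 12×1.008 + 1×14.007 + 1×32.060 = 210.133 → 210.13 g/mol.

210.13 g/mol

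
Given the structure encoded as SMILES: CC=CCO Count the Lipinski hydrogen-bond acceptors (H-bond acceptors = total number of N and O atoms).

1

N atoms: 0; O atoms: 1.
Lipinski HBA = 0 + 1 = 1.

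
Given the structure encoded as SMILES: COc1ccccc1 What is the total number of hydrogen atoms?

Walk through each heavy atom and fill implicit hydrogens from standard valence (C 4, N 3, O 2, S 2, halogen 1); for lowercase aromatic atoms, an aromatic c carries 1 H when it has two neighbours and 0 H with three, and aromatic n carries 0 H:
  atom 1: C, bond orders sum to 1 (valence 4) → 3 H
  atom 2: O, bond orders sum to 2 (valence 2) → 0 H
  atom 3: aromatic c, 3 neighbours → 0 H
  atom 4: aromatic c, 2 neighbours → 1 H
  atom 5: aromatic c, 2 neighbours → 1 H
  atom 6: aromatic c, 2 neighbours → 1 H
  atom 7: aromatic c, 2 neighbours → 1 H
  atom 8: aromatic c, 2 neighbours → 1 H
Total hydrogens: 8.

8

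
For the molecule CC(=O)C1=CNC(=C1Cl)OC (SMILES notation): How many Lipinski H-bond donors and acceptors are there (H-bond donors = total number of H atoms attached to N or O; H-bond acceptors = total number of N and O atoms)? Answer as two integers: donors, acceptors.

Donors: find every N or O and count the H atoms it carries.
  atom 3 (O): bond orders sum to 2 → 0 H
  atom 6 (N): bond orders sum to 2 → 1 H
  atom 10 (O): bond orders sum to 2 → 0 H
Lipinski HBD = 1.
Acceptors: N atoms = 1, O atoms = 2 → HBA = 3.

1, 3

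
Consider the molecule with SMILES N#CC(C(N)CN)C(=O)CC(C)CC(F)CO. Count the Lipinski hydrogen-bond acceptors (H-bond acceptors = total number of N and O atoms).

N atoms: 3; O atoms: 2.
Lipinski HBA = 3 + 2 = 5.

5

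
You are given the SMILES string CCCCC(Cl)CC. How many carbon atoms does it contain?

Count every carbon token in the SMILES (each C, including those in ring-closure positions and inside branches).
Carbon count: 7.

7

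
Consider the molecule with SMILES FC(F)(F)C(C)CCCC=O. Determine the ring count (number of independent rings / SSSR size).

0

In SMILES, each pair of matching ring-closure digits denotes one ring-closing bond; the number of such bonds equals the number of independent rings.
Ring-closure bonds here: 0.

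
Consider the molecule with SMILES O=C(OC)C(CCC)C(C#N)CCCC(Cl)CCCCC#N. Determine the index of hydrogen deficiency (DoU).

5

Molecular formula: C17H27ClN2O2.
DoU = (2C + 2 + N − H − X) / 2, where X is the halogen count and O/S are ignored.
    = (2·17 + 2 + 2 − 27 − 1) / 2 = 10 / 2 = 5.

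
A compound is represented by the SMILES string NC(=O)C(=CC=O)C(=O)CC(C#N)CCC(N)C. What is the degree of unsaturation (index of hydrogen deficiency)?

Molecular formula: C12H17N3O3.
DoU = (2C + 2 + N − H − X) / 2, where X is the halogen count and O/S are ignored.
    = (2·12 + 2 + 3 − 17 − 0) / 2 = 12 / 2 = 6.

6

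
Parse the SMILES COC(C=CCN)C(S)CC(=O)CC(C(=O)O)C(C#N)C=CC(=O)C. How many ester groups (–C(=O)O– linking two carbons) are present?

0

Scan the SMILES for the ester motif — none present.
Groups that are present: 2 alkene, 1 carboxylic acid, 1 ether, 2 ketone, 1 nitrile, 1 primary amine, 1 thiol.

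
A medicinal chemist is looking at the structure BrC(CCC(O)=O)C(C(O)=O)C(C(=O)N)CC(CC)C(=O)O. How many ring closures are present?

0

In SMILES, each pair of matching ring-closure digits denotes one ring-closing bond; the number of such bonds equals the number of independent rings.
Ring-closure bonds here: 0.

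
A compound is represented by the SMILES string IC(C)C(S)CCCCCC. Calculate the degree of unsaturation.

0

Molecular formula: C9H19IS.
DoU = (2C + 2 + N − H − X) / 2, where X is the halogen count and O/S are ignored.
    = (2·9 + 2 + 0 − 19 − 1) / 2 = 0 / 2 = 0.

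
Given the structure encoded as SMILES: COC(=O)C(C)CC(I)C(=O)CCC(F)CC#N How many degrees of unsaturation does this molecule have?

Degree of unsaturation = (number of rings) + (number of π bonds).
Ring closures in the SMILES: 0.
π bonds: 2 double bonds (each 1 DoU), 1 triple bond (each 2 DoU) → 4 DoU from unsaturation.
Total DoU = 0 + 4 = 4.

4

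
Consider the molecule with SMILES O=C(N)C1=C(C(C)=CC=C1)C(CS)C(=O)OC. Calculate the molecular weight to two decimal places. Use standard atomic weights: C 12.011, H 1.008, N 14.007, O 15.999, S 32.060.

First, the molecular formula is C12H15NO3S (counting implicit H from valence).
  C: 12 × 12.011 = 144.132
  H: 15 × 1.008 = 15.120
  N: 1 × 14.007 = 14.007
  O: 3 × 15.999 = 47.997
  S: 1 × 32.060 = 32.060
Sum: 12×12.011 + 15×1.008 + 1×14.007 + 3×15.999 + 1×32.060 = 253.316 → 253.32 g/mol.

253.32 g/mol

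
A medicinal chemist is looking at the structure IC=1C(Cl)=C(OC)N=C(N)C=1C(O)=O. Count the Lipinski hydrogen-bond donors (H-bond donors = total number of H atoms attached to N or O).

3

Donors: find every N or O and count the H atoms it carries.
  atom 6 (O): bond orders sum to 2 → 0 H
  atom 8 (N): bond orders sum to 3 → 0 H
  atom 10 (N): bond orders sum to 1 → 2 H
  atom 13 (O): bond orders sum to 1 → 1 H
  atom 14 (O): bond orders sum to 2 → 0 H
Lipinski HBD = 3.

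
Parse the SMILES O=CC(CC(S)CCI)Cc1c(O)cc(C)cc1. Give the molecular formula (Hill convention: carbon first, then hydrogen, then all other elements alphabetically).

C14H19IO2S

Walk through each heavy atom and fill implicit hydrogens from standard valence (C 4, N 3, O 2, S 2, halogen 1); for lowercase aromatic atoms, an aromatic c carries 1 H when it has two neighbours and 0 H with three, and aromatic n carries 0 H:
  atom 1: O, bond orders sum to 2 (valence 2) → 0 H
  atom 2: C, bond orders sum to 3 (valence 4) → 1 H
  atom 3: C, bond orders sum to 3 (valence 4) → 1 H
  atom 4: C, bond orders sum to 2 (valence 4) → 2 H
  atom 5: C, bond orders sum to 3 (valence 4) → 1 H
  atom 6: S, bond orders sum to 1 (valence 2) → 1 H
  atom 7: C, bond orders sum to 2 (valence 4) → 2 H
  atom 8: C, bond orders sum to 2 (valence 4) → 2 H
  atom 9: I (halogen, monovalent) → 0 H
  atom 10: C, bond orders sum to 2 (valence 4) → 2 H
  atom 11: aromatic c, 3 neighbours → 0 H
  atom 12: aromatic c, 3 neighbours → 0 H
  atom 13: O, bond orders sum to 1 (valence 2) → 1 H
  atom 14: aromatic c, 2 neighbours → 1 H
  atom 15: aromatic c, 3 neighbours → 0 H
  atom 16: C, bond orders sum to 1 (valence 4) → 3 H
  atom 17: aromatic c, 2 neighbours → 1 H
  atom 18: aromatic c, 2 neighbours → 1 H
Totals → C:14, H:19, I:1, O:2, S:1.
In Hill order: C14H19IO2S.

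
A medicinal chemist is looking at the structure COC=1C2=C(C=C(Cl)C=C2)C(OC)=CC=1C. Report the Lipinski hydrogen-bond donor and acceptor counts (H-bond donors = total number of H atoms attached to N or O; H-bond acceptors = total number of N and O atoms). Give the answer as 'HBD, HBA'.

Donors: find every N or O and count the H atoms it carries.
  atom 2 (O): bond orders sum to 2 → 0 H
  atom 12 (O): bond orders sum to 2 → 0 H
Lipinski HBD = 0.
Acceptors: N atoms = 0, O atoms = 2 → HBA = 2.

0, 2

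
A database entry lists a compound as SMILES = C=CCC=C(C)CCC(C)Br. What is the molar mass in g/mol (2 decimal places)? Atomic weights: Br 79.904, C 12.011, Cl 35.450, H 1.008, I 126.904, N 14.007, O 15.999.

First, the molecular formula is C10H17Br (counting implicit H from valence).
  Br: 1 × 79.904 = 79.904
  C: 10 × 12.011 = 120.110
  H: 17 × 1.008 = 17.136
Sum: 1×79.904 + 10×12.011 + 17×1.008 = 217.150 → 217.15 g/mol.

217.15 g/mol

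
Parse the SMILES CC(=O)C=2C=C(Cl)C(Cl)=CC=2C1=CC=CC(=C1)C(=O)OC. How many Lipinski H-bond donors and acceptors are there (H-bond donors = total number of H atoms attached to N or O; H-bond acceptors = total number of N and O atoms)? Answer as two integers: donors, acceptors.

Donors: find every N or O and count the H atoms it carries.
  atom 3 (O): bond orders sum to 2 → 0 H
  atom 19 (O): bond orders sum to 2 → 0 H
  atom 20 (O): bond orders sum to 2 → 0 H
Lipinski HBD = 0.
Acceptors: N atoms = 0, O atoms = 3 → HBA = 3.

0, 3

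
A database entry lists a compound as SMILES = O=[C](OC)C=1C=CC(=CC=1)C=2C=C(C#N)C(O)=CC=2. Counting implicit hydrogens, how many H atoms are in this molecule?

11

Walk through each heavy atom and fill implicit hydrogens from standard valence (C 4, N 3, O 2, S 2, halogen 1):
  atom 1: O, bond orders sum to 2 (valence 2) → 0 H
  atom 2: C with explicit H count 0
  atom 3: O, bond orders sum to 2 (valence 2) → 0 H
  atom 4: C, bond orders sum to 1 (valence 4) → 3 H
  atom 5: C, bond orders sum to 4 (valence 4) → 0 H
  atom 6: C, bond orders sum to 3 (valence 4) → 1 H
  atom 7: C, bond orders sum to 3 (valence 4) → 1 H
  atom 8: C, bond orders sum to 4 (valence 4) → 0 H
  atom 9: C, bond orders sum to 3 (valence 4) → 1 H
  atom 10: C, bond orders sum to 3 (valence 4) → 1 H
  atom 11: C, bond orders sum to 4 (valence 4) → 0 H
  atom 12: C, bond orders sum to 3 (valence 4) → 1 H
  atom 13: C, bond orders sum to 4 (valence 4) → 0 H
  atom 14: C, bond orders sum to 4 (valence 4) → 0 H
  atom 15: N, bond orders sum to 3 (valence 3) → 0 H
  atom 16: C, bond orders sum to 4 (valence 4) → 0 H
  atom 17: O, bond orders sum to 1 (valence 2) → 1 H
  atom 18: C, bond orders sum to 3 (valence 4) → 1 H
  atom 19: C, bond orders sum to 3 (valence 4) → 1 H
Total hydrogens: 11.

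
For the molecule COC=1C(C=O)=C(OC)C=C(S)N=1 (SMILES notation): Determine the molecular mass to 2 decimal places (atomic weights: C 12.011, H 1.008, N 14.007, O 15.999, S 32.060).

199.22 g/mol

First, the molecular formula is C8H9NO3S (counting implicit H from valence).
  C: 8 × 12.011 = 96.088
  H: 9 × 1.008 = 9.072
  N: 1 × 14.007 = 14.007
  O: 3 × 15.999 = 47.997
  S: 1 × 32.060 = 32.060
Sum: 8×12.011 + 9×1.008 + 1×14.007 + 3×15.999 + 1×32.060 = 199.224 → 199.22 g/mol.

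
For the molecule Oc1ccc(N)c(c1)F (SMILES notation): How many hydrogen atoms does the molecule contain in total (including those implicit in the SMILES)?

6

Walk through each heavy atom and fill implicit hydrogens from standard valence (C 4, N 3, O 2, S 2, halogen 1); for lowercase aromatic atoms, an aromatic c carries 1 H when it has two neighbours and 0 H with three, and aromatic n carries 0 H:
  atom 1: O, bond orders sum to 1 (valence 2) → 1 H
  atom 2: aromatic c, 3 neighbours → 0 H
  atom 3: aromatic c, 2 neighbours → 1 H
  atom 4: aromatic c, 2 neighbours → 1 H
  atom 5: aromatic c, 3 neighbours → 0 H
  atom 6: N, bond orders sum to 1 (valence 3) → 2 H
  atom 7: aromatic c, 3 neighbours → 0 H
  atom 8: aromatic c, 2 neighbours → 1 H
  atom 9: F (halogen, monovalent) → 0 H
Total hydrogens: 6.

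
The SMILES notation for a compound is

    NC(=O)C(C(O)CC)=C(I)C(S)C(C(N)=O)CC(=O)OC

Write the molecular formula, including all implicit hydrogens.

Walk through each heavy atom and fill implicit hydrogens from standard valence (C 4, N 3, O 2, S 2, halogen 1):
  atom 1: N, bond orders sum to 1 (valence 3) → 2 H
  atom 2: C, bond orders sum to 4 (valence 4) → 0 H
  atom 3: O, bond orders sum to 2 (valence 2) → 0 H
  atom 4: C, bond orders sum to 4 (valence 4) → 0 H
  atom 5: C, bond orders sum to 3 (valence 4) → 1 H
  atom 6: O, bond orders sum to 1 (valence 2) → 1 H
  atom 7: C, bond orders sum to 2 (valence 4) → 2 H
  atom 8: C, bond orders sum to 1 (valence 4) → 3 H
  atom 9: C, bond orders sum to 4 (valence 4) → 0 H
  atom 10: I (halogen, monovalent) → 0 H
  atom 11: C, bond orders sum to 3 (valence 4) → 1 H
  atom 12: S, bond orders sum to 1 (valence 2) → 1 H
  atom 13: C, bond orders sum to 3 (valence 4) → 1 H
  atom 14: C, bond orders sum to 4 (valence 4) → 0 H
  atom 15: N, bond orders sum to 1 (valence 3) → 2 H
  atom 16: O, bond orders sum to 2 (valence 2) → 0 H
  atom 17: C, bond orders sum to 2 (valence 4) → 2 H
  atom 18: C, bond orders sum to 4 (valence 4) → 0 H
  atom 19: O, bond orders sum to 2 (valence 2) → 0 H
  atom 20: O, bond orders sum to 2 (valence 2) → 0 H
  atom 21: C, bond orders sum to 1 (valence 4) → 3 H
Totals → C:12, H:19, I:1, N:2, O:5, S:1.
In Hill order: C12H19IN2O5S.

C12H19IN2O5S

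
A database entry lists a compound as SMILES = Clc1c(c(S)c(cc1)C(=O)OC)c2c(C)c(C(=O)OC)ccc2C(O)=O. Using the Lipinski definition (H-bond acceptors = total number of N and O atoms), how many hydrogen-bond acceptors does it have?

6

N atoms: 0; O atoms: 6.
Lipinski HBA = 0 + 6 = 6.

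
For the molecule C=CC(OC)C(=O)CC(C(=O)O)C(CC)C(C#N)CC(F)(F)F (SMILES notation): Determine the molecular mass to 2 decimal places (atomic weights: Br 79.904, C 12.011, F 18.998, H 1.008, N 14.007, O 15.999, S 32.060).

335.32 g/mol

First, the molecular formula is C15H20F3NO4 (counting implicit H from valence).
  C: 15 × 12.011 = 180.165
  F: 3 × 18.998 = 56.994
  H: 20 × 1.008 = 20.160
  N: 1 × 14.007 = 14.007
  O: 4 × 15.999 = 63.996
Sum: 15×12.011 + 3×18.998 + 20×1.008 + 1×14.007 + 4×15.999 = 335.322 → 335.32 g/mol.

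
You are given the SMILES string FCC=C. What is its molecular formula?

Walk through each heavy atom and fill implicit hydrogens from standard valence (C 4, N 3, O 2, S 2, halogen 1):
  atom 1: F (halogen, monovalent) → 0 H
  atom 2: C, bond orders sum to 2 (valence 4) → 2 H
  atom 3: C, bond orders sum to 3 (valence 4) → 1 H
  atom 4: C, bond orders sum to 2 (valence 4) → 2 H
Totals → C:3, H:5, F:1.
In Hill order: C3H5F.

C3H5F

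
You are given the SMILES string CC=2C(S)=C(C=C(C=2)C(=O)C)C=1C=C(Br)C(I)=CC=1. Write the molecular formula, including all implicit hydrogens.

Walk through each heavy atom and fill implicit hydrogens from standard valence (C 4, N 3, O 2, S 2, halogen 1):
  atom 1: C, bond orders sum to 1 (valence 4) → 3 H
  atom 2: C, bond orders sum to 4 (valence 4) → 0 H
  atom 3: C, bond orders sum to 4 (valence 4) → 0 H
  atom 4: S, bond orders sum to 1 (valence 2) → 1 H
  atom 5: C, bond orders sum to 4 (valence 4) → 0 H
  atom 6: C, bond orders sum to 3 (valence 4) → 1 H
  atom 7: C, bond orders sum to 4 (valence 4) → 0 H
  atom 8: C, bond orders sum to 3 (valence 4) → 1 H
  atom 9: C, bond orders sum to 4 (valence 4) → 0 H
  atom 10: O, bond orders sum to 2 (valence 2) → 0 H
  atom 11: C, bond orders sum to 1 (valence 4) → 3 H
  atom 12: C, bond orders sum to 4 (valence 4) → 0 H
  atom 13: C, bond orders sum to 3 (valence 4) → 1 H
  atom 14: C, bond orders sum to 4 (valence 4) → 0 H
  atom 15: Br (halogen, monovalent) → 0 H
  atom 16: C, bond orders sum to 4 (valence 4) → 0 H
  atom 17: I (halogen, monovalent) → 0 H
  atom 18: C, bond orders sum to 3 (valence 4) → 1 H
  atom 19: C, bond orders sum to 3 (valence 4) → 1 H
Totals → C:15, H:12, Br:1, I:1, O:1, S:1.
In Hill order: C15H12BrIOS.

C15H12BrIOS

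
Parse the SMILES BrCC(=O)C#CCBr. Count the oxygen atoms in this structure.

Scan the SMILES for O atoms (remember two-letter symbols like Cl and Br are single atoms).
Oxygen count: 1.

1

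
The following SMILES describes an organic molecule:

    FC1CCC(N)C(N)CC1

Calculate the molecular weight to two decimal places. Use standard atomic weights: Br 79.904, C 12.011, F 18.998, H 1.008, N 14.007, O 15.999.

First, the molecular formula is C7H15FN2 (counting implicit H from valence).
  C: 7 × 12.011 = 84.077
  F: 1 × 18.998 = 18.998
  H: 15 × 1.008 = 15.120
  N: 2 × 14.007 = 28.014
Sum: 7×12.011 + 1×18.998 + 15×1.008 + 2×14.007 = 146.209 → 146.21 g/mol.

146.21 g/mol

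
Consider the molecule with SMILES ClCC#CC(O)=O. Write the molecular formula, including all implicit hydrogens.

Walk through each heavy atom and fill implicit hydrogens from standard valence (C 4, N 3, O 2, S 2, halogen 1):
  atom 1: Cl (halogen, monovalent) → 0 H
  atom 2: C, bond orders sum to 2 (valence 4) → 2 H
  atom 3: C, bond orders sum to 4 (valence 4) → 0 H
  atom 4: C, bond orders sum to 4 (valence 4) → 0 H
  atom 5: C, bond orders sum to 4 (valence 4) → 0 H
  atom 6: O, bond orders sum to 1 (valence 2) → 1 H
  atom 7: O, bond orders sum to 2 (valence 2) → 0 H
Totals → C:4, H:3, Cl:1, O:2.
In Hill order: C4H3ClO2.

C4H3ClO2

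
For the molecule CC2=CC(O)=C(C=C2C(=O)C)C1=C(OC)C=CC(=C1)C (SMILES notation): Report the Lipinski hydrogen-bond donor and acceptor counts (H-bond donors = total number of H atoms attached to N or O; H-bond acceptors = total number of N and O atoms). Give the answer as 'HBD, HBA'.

1, 3

Donors: find every N or O and count the H atoms it carries.
  atom 5 (O): bond orders sum to 1 → 1 H
  atom 10 (O): bond orders sum to 2 → 0 H
  atom 14 (O): bond orders sum to 2 → 0 H
Lipinski HBD = 1.
Acceptors: N atoms = 0, O atoms = 3 → HBA = 3.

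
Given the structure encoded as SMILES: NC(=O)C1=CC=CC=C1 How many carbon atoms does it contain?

7

Count every carbon token in the SMILES (each C, including those in ring-closure positions and inside branches).
Carbon count: 7.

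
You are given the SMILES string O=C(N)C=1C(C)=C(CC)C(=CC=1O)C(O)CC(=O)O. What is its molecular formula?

Walk through each heavy atom and fill implicit hydrogens from standard valence (C 4, N 3, O 2, S 2, halogen 1):
  atom 1: O, bond orders sum to 2 (valence 2) → 0 H
  atom 2: C, bond orders sum to 4 (valence 4) → 0 H
  atom 3: N, bond orders sum to 1 (valence 3) → 2 H
  atom 4: C, bond orders sum to 4 (valence 4) → 0 H
  atom 5: C, bond orders sum to 4 (valence 4) → 0 H
  atom 6: C, bond orders sum to 1 (valence 4) → 3 H
  atom 7: C, bond orders sum to 4 (valence 4) → 0 H
  atom 8: C, bond orders sum to 2 (valence 4) → 2 H
  atom 9: C, bond orders sum to 1 (valence 4) → 3 H
  atom 10: C, bond orders sum to 4 (valence 4) → 0 H
  atom 11: C, bond orders sum to 3 (valence 4) → 1 H
  atom 12: C, bond orders sum to 4 (valence 4) → 0 H
  atom 13: O, bond orders sum to 1 (valence 2) → 1 H
  atom 14: C, bond orders sum to 3 (valence 4) → 1 H
  atom 15: O, bond orders sum to 1 (valence 2) → 1 H
  atom 16: C, bond orders sum to 2 (valence 4) → 2 H
  atom 17: C, bond orders sum to 4 (valence 4) → 0 H
  atom 18: O, bond orders sum to 2 (valence 2) → 0 H
  atom 19: O, bond orders sum to 1 (valence 2) → 1 H
Totals → C:13, H:17, N:1, O:5.

C13H17NO5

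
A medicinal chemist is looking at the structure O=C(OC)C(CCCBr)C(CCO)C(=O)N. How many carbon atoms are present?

Count every carbon token in the SMILES (each C, including those in ring-closure positions and inside branches).
Carbon count: 10.

10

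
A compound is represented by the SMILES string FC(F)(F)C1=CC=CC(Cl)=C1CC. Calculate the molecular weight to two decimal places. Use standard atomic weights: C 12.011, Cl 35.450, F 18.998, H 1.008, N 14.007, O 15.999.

208.61 g/mol

First, the molecular formula is C9H8ClF3 (counting implicit H from valence).
  C: 9 × 12.011 = 108.099
  Cl: 1 × 35.450 = 35.450
  F: 3 × 18.998 = 56.994
  H: 8 × 1.008 = 8.064
Sum: 9×12.011 + 1×35.450 + 3×18.998 + 8×1.008 = 208.607 → 208.61 g/mol.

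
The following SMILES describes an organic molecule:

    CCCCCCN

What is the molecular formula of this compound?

C6H15N

Walk through each heavy atom and fill implicit hydrogens from standard valence (C 4, N 3, O 2, S 2, halogen 1):
  atom 1: C, bond orders sum to 1 (valence 4) → 3 H
  atom 2: C, bond orders sum to 2 (valence 4) → 2 H
  atom 3: C, bond orders sum to 2 (valence 4) → 2 H
  atom 4: C, bond orders sum to 2 (valence 4) → 2 H
  atom 5: C, bond orders sum to 2 (valence 4) → 2 H
  atom 6: C, bond orders sum to 2 (valence 4) → 2 H
  atom 7: N, bond orders sum to 1 (valence 3) → 2 H
Totals → C:6, H:15, N:1.
In Hill order: C6H15N.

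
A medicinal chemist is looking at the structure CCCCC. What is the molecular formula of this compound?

C5H12

Walk through each heavy atom and fill implicit hydrogens from standard valence (C 4, N 3, O 2, S 2, halogen 1):
  atom 1: C, bond orders sum to 1 (valence 4) → 3 H
  atom 2: C, bond orders sum to 2 (valence 4) → 2 H
  atom 3: C, bond orders sum to 2 (valence 4) → 2 H
  atom 4: C, bond orders sum to 2 (valence 4) → 2 H
  atom 5: C, bond orders sum to 1 (valence 4) → 3 H
Totals → C:5, H:12.
In Hill order: C5H12.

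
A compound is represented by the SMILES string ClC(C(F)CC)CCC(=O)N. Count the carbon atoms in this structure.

7

Count every carbon token in the SMILES (each C, including those in ring-closure positions and inside branches).
Carbon count: 7.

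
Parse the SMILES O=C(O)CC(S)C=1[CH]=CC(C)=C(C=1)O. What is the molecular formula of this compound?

Walk through each heavy atom and fill implicit hydrogens from standard valence (C 4, N 3, O 2, S 2, halogen 1):
  atom 1: O, bond orders sum to 2 (valence 2) → 0 H
  atom 2: C, bond orders sum to 4 (valence 4) → 0 H
  atom 3: O, bond orders sum to 1 (valence 2) → 1 H
  atom 4: C, bond orders sum to 2 (valence 4) → 2 H
  atom 5: C, bond orders sum to 3 (valence 4) → 1 H
  atom 6: S, bond orders sum to 1 (valence 2) → 1 H
  atom 7: C, bond orders sum to 4 (valence 4) → 0 H
  atom 8: C with explicit H count 1
  atom 9: C, bond orders sum to 3 (valence 4) → 1 H
  atom 10: C, bond orders sum to 4 (valence 4) → 0 H
  atom 11: C, bond orders sum to 1 (valence 4) → 3 H
  atom 12: C, bond orders sum to 4 (valence 4) → 0 H
  atom 13: C, bond orders sum to 3 (valence 4) → 1 H
  atom 14: O, bond orders sum to 1 (valence 2) → 1 H
Totals → C:10, H:12, O:3, S:1.

C10H12O3S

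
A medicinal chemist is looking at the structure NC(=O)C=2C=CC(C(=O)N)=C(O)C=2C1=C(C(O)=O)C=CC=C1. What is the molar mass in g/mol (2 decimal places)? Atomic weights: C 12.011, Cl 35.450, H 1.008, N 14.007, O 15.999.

First, the molecular formula is C15H12N2O5 (counting implicit H from valence).
  C: 15 × 12.011 = 180.165
  H: 12 × 1.008 = 12.096
  N: 2 × 14.007 = 28.014
  O: 5 × 15.999 = 79.995
Sum: 15×12.011 + 12×1.008 + 2×14.007 + 5×15.999 = 300.270 → 300.27 g/mol.

300.27 g/mol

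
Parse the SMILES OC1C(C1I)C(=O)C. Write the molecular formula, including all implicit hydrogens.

Walk through each heavy atom and fill implicit hydrogens from standard valence (C 4, N 3, O 2, S 2, halogen 1):
  atom 1: O, bond orders sum to 1 (valence 2) → 1 H
  atom 2: C, bond orders sum to 3 (valence 4) → 1 H
  atom 3: C, bond orders sum to 3 (valence 4) → 1 H
  atom 4: C, bond orders sum to 3 (valence 4) → 1 H
  atom 5: I (halogen, monovalent) → 0 H
  atom 6: C, bond orders sum to 4 (valence 4) → 0 H
  atom 7: O, bond orders sum to 2 (valence 2) → 0 H
  atom 8: C, bond orders sum to 1 (valence 4) → 3 H
Totals → C:5, H:7, I:1, O:2.
In Hill order: C5H7IO2.

C5H7IO2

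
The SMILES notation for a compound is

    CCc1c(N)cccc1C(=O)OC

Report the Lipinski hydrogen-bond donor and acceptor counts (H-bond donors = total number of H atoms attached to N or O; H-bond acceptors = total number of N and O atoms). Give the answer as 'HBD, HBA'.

2, 3

Donors: find every N or O and count the H atoms it carries.
  atom 5 (N): bond orders sum to 1 → 2 H
  atom 11 (O): bond orders sum to 2 → 0 H
  atom 12 (O): bond orders sum to 2 → 0 H
Lipinski HBD = 2.
Acceptors: N atoms = 1, O atoms = 2 → HBA = 3.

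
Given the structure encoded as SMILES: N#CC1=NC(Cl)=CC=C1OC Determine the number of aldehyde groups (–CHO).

Scan the SMILES for the aldehyde motif — none present.
Groups that are present: 1 ether, 1 nitrile.

0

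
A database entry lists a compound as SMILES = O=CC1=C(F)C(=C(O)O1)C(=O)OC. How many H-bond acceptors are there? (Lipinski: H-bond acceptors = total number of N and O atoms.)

N atoms: 0; O atoms: 5.
Lipinski HBA = 0 + 5 = 5.

5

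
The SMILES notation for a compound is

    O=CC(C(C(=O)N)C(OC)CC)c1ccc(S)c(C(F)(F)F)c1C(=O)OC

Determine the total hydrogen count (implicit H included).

Walk through each heavy atom and fill implicit hydrogens from standard valence (C 4, N 3, O 2, S 2, halogen 1); for lowercase aromatic atoms, an aromatic c carries 1 H when it has two neighbours and 0 H with three, and aromatic n carries 0 H:
  atom 1: O, bond orders sum to 2 (valence 2) → 0 H
  atom 2: C, bond orders sum to 3 (valence 4) → 1 H
  atom 3: C, bond orders sum to 3 (valence 4) → 1 H
  atom 4: C, bond orders sum to 3 (valence 4) → 1 H
  atom 5: C, bond orders sum to 4 (valence 4) → 0 H
  atom 6: O, bond orders sum to 2 (valence 2) → 0 H
  atom 7: N, bond orders sum to 1 (valence 3) → 2 H
  atom 8: C, bond orders sum to 3 (valence 4) → 1 H
  atom 9: O, bond orders sum to 2 (valence 2) → 0 H
  atom 10: C, bond orders sum to 1 (valence 4) → 3 H
  atom 11: C, bond orders sum to 2 (valence 4) → 2 H
  atom 12: C, bond orders sum to 1 (valence 4) → 3 H
  atom 13: aromatic c, 3 neighbours → 0 H
  atom 14: aromatic c, 2 neighbours → 1 H
  atom 15: aromatic c, 2 neighbours → 1 H
  atom 16: aromatic c, 3 neighbours → 0 H
  atom 17: S, bond orders sum to 1 (valence 2) → 1 H
  atom 18: aromatic c, 3 neighbours → 0 H
  atom 19: C, bond orders sum to 4 (valence 4) → 0 H
  atom 20: F (halogen, monovalent) → 0 H
  atom 21: F (halogen, monovalent) → 0 H
  atom 22: F (halogen, monovalent) → 0 H
  atom 23: aromatic c, 3 neighbours → 0 H
  atom 24: C, bond orders sum to 4 (valence 4) → 0 H
  atom 25: O, bond orders sum to 2 (valence 2) → 0 H
  atom 26: O, bond orders sum to 2 (valence 2) → 0 H
  atom 27: C, bond orders sum to 1 (valence 4) → 3 H
Total hydrogens: 20.

20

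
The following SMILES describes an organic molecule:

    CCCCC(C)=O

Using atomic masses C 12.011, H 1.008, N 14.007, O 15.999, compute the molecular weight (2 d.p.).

100.16 g/mol

First, the molecular formula is C6H12O (counting implicit H from valence).
  C: 6 × 12.011 = 72.066
  H: 12 × 1.008 = 12.096
  O: 1 × 15.999 = 15.999
Sum: 6×12.011 + 12×1.008 + 1×15.999 = 100.161 → 100.16 g/mol.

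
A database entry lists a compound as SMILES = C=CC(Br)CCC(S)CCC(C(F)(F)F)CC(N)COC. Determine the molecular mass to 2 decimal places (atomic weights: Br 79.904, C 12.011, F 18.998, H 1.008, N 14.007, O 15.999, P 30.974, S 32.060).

392.32 g/mol

First, the molecular formula is C14H25BrF3NOS (counting implicit H from valence).
  Br: 1 × 79.904 = 79.904
  C: 14 × 12.011 = 168.154
  F: 3 × 18.998 = 56.994
  H: 25 × 1.008 = 25.200
  N: 1 × 14.007 = 14.007
  O: 1 × 15.999 = 15.999
  S: 1 × 32.060 = 32.060
Sum: 1×79.904 + 14×12.011 + 3×18.998 + 25×1.008 + 1×14.007 + 1×15.999 + 1×32.060 = 392.318 → 392.32 g/mol.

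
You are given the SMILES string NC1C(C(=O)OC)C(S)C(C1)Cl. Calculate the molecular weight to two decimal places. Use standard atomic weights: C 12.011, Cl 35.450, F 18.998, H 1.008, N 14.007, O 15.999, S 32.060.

First, the molecular formula is C7H12ClNO2S (counting implicit H from valence).
  C: 7 × 12.011 = 84.077
  Cl: 1 × 35.450 = 35.450
  H: 12 × 1.008 = 12.096
  N: 1 × 14.007 = 14.007
  O: 2 × 15.999 = 31.998
  S: 1 × 32.060 = 32.060
Sum: 7×12.011 + 1×35.450 + 12×1.008 + 1×14.007 + 2×15.999 + 1×32.060 = 209.688 → 209.69 g/mol.

209.69 g/mol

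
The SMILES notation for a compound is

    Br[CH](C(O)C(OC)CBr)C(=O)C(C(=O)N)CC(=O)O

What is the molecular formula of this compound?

Walk through each heavy atom and fill implicit hydrogens from standard valence (C 4, N 3, O 2, S 2, halogen 1):
  atom 1: Br (halogen, monovalent) → 0 H
  atom 2: C with explicit H count 1
  atom 3: C, bond orders sum to 3 (valence 4) → 1 H
  atom 4: O, bond orders sum to 1 (valence 2) → 1 H
  atom 5: C, bond orders sum to 3 (valence 4) → 1 H
  atom 6: O, bond orders sum to 2 (valence 2) → 0 H
  atom 7: C, bond orders sum to 1 (valence 4) → 3 H
  atom 8: C, bond orders sum to 2 (valence 4) → 2 H
  atom 9: Br (halogen, monovalent) → 0 H
  atom 10: C, bond orders sum to 4 (valence 4) → 0 H
  atom 11: O, bond orders sum to 2 (valence 2) → 0 H
  atom 12: C, bond orders sum to 3 (valence 4) → 1 H
  atom 13: C, bond orders sum to 4 (valence 4) → 0 H
  atom 14: O, bond orders sum to 2 (valence 2) → 0 H
  atom 15: N, bond orders sum to 1 (valence 3) → 2 H
  atom 16: C, bond orders sum to 2 (valence 4) → 2 H
  atom 17: C, bond orders sum to 4 (valence 4) → 0 H
  atom 18: O, bond orders sum to 2 (valence 2) → 0 H
  atom 19: O, bond orders sum to 1 (valence 2) → 1 H
Totals → C:10, H:15, Br:2, N:1, O:6.
In Hill order: C10H15Br2NO6.

C10H15Br2NO6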